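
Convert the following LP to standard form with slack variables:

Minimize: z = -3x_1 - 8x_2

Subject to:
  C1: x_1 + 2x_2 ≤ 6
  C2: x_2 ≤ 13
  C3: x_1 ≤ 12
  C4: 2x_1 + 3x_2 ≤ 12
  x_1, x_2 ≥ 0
min z = -3x_1 - 8x_2

s.t.
  x_1 + 2x_2 + s1 = 6
  x_2 + s2 = 13
  x_1 + s3 = 12
  2x_1 + 3x_2 + s4 = 12
  x_1, x_2, s1, s2, s3, s4 ≥ 0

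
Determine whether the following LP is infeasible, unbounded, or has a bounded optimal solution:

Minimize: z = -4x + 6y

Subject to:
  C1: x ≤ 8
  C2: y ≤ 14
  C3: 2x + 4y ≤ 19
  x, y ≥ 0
The point (8, 0) satisfies every constraint, so the LP is feasible; the constraints give x ≤ 8 and y ≤ 14, which with x, y ≥ 0 keep the feasible region inside a bounded box. A feasible, bounded LP attains a finite optimum at a vertex.

Evaluating z = -4x + 6y at each vertex:
  (0, 0): z = 0
  (8, 0): z = -32
  (8, 0.75): z = -27.5
  (0, 4.75): z = 28.5

The LP has an optimal solution: (8, 0) with z = -32.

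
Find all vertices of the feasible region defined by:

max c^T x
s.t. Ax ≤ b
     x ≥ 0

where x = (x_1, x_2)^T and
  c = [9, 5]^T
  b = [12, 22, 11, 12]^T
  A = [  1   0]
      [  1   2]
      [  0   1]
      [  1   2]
Each vertex is the intersection of two constraint boundaries that also satisfies all remaining constraints:
  x_1 = 0 and x_2 = 0 → (0, 0)
  x_1 = 12 and x_1 + 2x_2 = 12 → (12, 0)
  x_1 + 2x_2 = 12 and x_1 = 0 → (0, 6)

Vertices: (0, 0), (12, 0), (0, 6)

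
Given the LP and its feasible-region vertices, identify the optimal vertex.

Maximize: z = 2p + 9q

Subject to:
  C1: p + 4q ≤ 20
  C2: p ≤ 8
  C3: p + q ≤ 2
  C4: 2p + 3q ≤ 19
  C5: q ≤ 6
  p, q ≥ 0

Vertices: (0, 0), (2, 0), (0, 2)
(0, 2) with z = 18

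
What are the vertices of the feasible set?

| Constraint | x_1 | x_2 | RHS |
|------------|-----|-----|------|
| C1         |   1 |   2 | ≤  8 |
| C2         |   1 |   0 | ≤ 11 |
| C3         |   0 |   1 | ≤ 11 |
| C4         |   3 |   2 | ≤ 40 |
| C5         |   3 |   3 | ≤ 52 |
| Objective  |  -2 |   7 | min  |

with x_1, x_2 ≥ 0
Each vertex is the intersection of two constraint boundaries that also satisfies all remaining constraints:
  x_1 = 0 and x_2 = 0 → (0, 0)
  x_1 + 2x_2 = 8 and x_2 = 0 → (8, 0)
  x_1 + 2x_2 = 8 and x_1 = 0 → (0, 4)

Vertices: (0, 0), (8, 0), (0, 4)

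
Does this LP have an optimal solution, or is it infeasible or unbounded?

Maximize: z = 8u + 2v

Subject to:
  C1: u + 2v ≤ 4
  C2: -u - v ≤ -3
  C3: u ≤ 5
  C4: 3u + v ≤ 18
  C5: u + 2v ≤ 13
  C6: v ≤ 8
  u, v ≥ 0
The point (4, 0) satisfies every constraint, so the LP is feasible; the constraints give u ≤ 5 and v ≤ 8, which with u, v ≥ 0 keep the feasible region inside a bounded box. A feasible, bounded LP attains a finite optimum at a vertex.

Evaluating z = 8u + 2v at each vertex:
  (3, 0): z = 24
  (4, 0): z = 32
  (2, 1): z = 18

Feasible with finite optimum z* = 32 at (4, 0).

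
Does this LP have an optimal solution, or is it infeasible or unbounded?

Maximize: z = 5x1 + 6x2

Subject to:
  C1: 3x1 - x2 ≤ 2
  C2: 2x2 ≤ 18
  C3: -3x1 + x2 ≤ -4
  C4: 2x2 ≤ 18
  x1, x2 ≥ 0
C1 requires 3x1 - x2 ≤ 2, while C3 (-3x1 + x2 ≤ -4) is equivalent to 3x1 - x2 ≥ 4. Together they would need 4 ≤ 3x1 - x2 ≤ 2, which is impossible since 4 > 2. No point satisfies all constraints.

Infeasible — the constraint set is empty.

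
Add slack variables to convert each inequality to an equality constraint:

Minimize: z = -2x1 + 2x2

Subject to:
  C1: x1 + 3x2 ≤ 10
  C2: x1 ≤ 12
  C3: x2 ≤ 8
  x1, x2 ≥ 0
min z = -2x1 + 2x2

s.t.
  x1 + 3x2 + s1 = 10
  x1 + s2 = 12
  x2 + s3 = 8
  x1, x2, s1, s2, s3 ≥ 0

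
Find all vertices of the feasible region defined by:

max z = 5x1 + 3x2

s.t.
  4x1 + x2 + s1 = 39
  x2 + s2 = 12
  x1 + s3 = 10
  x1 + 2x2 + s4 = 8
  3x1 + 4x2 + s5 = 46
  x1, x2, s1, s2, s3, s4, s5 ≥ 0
Each vertex is the intersection of two constraint boundaries that also satisfies all remaining constraints:
  x1 = 0 and x2 = 0 → (0, 0)
  x1 + 2x2 = 8 and x2 = 0 → (8, 0)
  x1 + 2x2 = 8 and x1 = 0 → (0, 4)

Vertices: (0, 0), (8, 0), (0, 4)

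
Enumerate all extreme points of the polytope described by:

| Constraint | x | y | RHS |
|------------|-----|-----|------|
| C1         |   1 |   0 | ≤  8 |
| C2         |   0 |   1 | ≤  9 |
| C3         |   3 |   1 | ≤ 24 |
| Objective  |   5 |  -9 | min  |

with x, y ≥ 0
Each vertex is the intersection of two constraint boundaries that also satisfies all remaining constraints:
  x = 0 and y = 0 → (0, 0)
  x = 8 and 3x + y = 24 → (8, 0)
  y = 9 and 3x + y = 24 → (5, 9)
  y = 9 and x = 0 → (0, 9)

Vertices: (0, 0), (8, 0), (5, 9), (0, 9)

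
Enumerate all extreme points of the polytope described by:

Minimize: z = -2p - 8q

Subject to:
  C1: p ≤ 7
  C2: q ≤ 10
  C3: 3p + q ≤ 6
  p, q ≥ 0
Each vertex is the intersection of two constraint boundaries that also satisfies all remaining constraints:
  p = 0 and q = 0 → (0, 0)
  3p + q = 6 and q = 0 → (2, 0)
  3p + q = 6 and p = 0 → (0, 6)

Vertices: (0, 0), (2, 0), (0, 6)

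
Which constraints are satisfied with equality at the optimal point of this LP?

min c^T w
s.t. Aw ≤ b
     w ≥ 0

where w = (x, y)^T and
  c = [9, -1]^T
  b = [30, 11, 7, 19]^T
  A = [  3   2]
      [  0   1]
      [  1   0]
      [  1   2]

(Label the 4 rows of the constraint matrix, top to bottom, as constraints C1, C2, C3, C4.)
Optimal: x = 0, y = 9.5
Slack at optimum:
  C1: slack = 11
  C2: slack = 1.5
  C3: slack = 7
  C4: slack = 0 (binding)
  x ≥ 0: x = 0 (binding)
  y ≥ 0: y = 9.5
Binding constraints: C4, x ≥ 0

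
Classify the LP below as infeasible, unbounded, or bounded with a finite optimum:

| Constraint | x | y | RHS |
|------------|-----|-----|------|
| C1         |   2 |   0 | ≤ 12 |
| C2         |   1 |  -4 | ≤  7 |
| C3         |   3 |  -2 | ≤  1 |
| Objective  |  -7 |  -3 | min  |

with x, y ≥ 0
Feasible point: (0, 0) satisfies every constraint, so the LP is feasible.
Direction d = (0, 1): for each constraint row a, a·d ≤ 0 —
  (2)(0) + (0)(1) = 0 ≤ 0
  (1)(0) + (-4)(1) = -4 ≤ 0
  (3)(0) + (-2)(1) = -2 ≤ 0
and d ≥ 0, so (0, 0) + t·d stays feasible for every t ≥ 0. Along this ray z = -7x - 3y changes by -3 per unit t, so z → −∞.

Unbounded: there is a feasible ray along which z → −∞.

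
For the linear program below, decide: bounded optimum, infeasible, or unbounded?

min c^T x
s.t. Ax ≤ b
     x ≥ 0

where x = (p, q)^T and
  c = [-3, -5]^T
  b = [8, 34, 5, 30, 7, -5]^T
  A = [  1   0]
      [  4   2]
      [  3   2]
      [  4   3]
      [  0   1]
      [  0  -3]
The point (0, 2.5) satisfies every constraint, so the LP is feasible; the constraints give p ≤ 8 and q ≤ 7, which with p, q ≥ 0 keep the feasible region inside a bounded box. A feasible, bounded LP attains a finite optimum at a vertex.

Bounded optimum: z* = -12.5 at (0, 2.5).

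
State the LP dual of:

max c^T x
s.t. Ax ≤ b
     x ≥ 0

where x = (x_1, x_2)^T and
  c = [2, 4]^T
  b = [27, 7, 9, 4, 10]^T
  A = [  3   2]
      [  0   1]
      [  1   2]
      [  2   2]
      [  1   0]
Minimize: z = 27y1 + 7y2 + 9y3 + 4y4 + 10y5

Subject to:
  C1: -3y1 - y3 - 2y4 - y5 ≤ -2
  C2: -2y1 - y2 - 2y3 - 2y4 ≤ -4
  y1, y2, y3, y4, y5 ≥ 0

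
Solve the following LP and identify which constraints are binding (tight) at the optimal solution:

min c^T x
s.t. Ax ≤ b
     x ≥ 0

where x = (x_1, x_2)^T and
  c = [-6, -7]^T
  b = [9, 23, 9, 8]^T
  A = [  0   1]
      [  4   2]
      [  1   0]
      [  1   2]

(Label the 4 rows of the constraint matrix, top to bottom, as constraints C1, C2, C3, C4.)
Optimal: x_1 = 5, x_2 = 1.5
Binding: C2, C4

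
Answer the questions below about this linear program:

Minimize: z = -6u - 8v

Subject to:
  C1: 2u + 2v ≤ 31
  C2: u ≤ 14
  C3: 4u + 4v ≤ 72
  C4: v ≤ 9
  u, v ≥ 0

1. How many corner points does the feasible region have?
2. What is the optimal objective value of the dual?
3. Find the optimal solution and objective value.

1. 5
2. -111 (by strong duality, equal to the primal optimum)
3. u = 6.5, v = 9, z = -111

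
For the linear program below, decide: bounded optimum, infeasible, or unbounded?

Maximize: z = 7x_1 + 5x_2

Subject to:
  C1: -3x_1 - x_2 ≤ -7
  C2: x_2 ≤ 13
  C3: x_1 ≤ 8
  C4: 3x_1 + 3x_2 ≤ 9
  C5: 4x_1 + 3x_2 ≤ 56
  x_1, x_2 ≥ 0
The point (3, 0) satisfies every constraint, so the LP is feasible; the constraints give x_1 ≤ 8 and x_2 ≤ 13, which with x_1, x_2 ≥ 0 keep the feasible region inside a bounded box. A feasible, bounded LP attains a finite optimum at a vertex.

The LP has an optimal solution: (3, 0) with z = 21.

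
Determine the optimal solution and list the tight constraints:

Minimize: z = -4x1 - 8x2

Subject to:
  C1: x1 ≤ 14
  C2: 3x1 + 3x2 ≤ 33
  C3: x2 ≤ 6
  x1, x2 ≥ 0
Optimal: x1 = 5, x2 = 6
Slack at optimum:
  C1: slack = 9
  C2: slack = 0 (binding)
  C3: slack = 0 (binding)
  x1 ≥ 0: x1 = 5
  x2 ≥ 0: x2 = 6
Binding constraints: C2, C3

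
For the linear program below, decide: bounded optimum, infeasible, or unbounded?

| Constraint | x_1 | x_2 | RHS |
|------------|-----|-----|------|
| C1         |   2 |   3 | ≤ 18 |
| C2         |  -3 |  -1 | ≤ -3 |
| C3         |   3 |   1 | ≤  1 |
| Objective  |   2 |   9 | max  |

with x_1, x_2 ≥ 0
C3 requires 3x_1 + x_2 ≤ 1, while C2 (-3x_1 - x_2 ≤ -3) is equivalent to 3x_1 + x_2 ≥ 3. Together they would need 3 ≤ 3x_1 + x_2 ≤ 1, which is impossible since 3 > 1. No point satisfies all constraints.

Infeasible: no point satisfies all constraints simultaneously.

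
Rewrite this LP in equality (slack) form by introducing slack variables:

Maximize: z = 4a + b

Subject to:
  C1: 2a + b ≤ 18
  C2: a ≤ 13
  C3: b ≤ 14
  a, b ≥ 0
max z = 4a + b

s.t.
  2a + b + s1 = 18
  a + s2 = 13
  b + s3 = 14
  a, b, s1, s2, s3 ≥ 0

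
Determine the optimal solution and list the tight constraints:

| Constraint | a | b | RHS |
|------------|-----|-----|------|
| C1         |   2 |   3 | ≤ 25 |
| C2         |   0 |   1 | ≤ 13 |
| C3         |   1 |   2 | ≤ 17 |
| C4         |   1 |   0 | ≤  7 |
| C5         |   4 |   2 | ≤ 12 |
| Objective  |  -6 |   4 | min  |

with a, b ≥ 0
Optimal: a = 3, b = 0
Slack at optimum:
  C1: slack = 19
  C2: slack = 13
  C3: slack = 14
  C4: slack = 4
  C5: slack = 0 (binding)
  a ≥ 0: a = 3
  b ≥ 0: b = 0 (binding)
Binding constraints: C5, b ≥ 0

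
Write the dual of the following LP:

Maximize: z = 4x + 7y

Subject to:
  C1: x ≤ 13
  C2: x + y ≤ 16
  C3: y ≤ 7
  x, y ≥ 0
Minimize: z = 13y1 + 16y2 + 7y3

Subject to:
  C1: -y1 - y2 ≤ -4
  C2: -y2 - y3 ≤ -7
  y1, y2, y3 ≥ 0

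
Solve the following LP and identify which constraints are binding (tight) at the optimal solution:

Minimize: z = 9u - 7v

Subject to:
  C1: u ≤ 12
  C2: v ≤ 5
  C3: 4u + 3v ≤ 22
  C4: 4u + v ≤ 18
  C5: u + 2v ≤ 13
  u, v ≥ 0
Optimal: u = 0, v = 5
Binding: C2, u ≥ 0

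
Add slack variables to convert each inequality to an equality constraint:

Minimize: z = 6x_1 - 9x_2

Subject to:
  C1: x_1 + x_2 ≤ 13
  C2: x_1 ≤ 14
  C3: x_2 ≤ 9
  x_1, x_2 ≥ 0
min z = 6x_1 - 9x_2

s.t.
  x_1 + x_2 + s1 = 13
  x_1 + s2 = 14
  x_2 + s3 = 9
  x_1, x_2, s1, s2, s3 ≥ 0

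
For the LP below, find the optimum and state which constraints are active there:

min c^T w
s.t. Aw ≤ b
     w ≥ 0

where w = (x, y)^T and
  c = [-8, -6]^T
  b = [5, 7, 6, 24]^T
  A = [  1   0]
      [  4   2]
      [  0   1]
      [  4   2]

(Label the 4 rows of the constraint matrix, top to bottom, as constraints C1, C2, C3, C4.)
Optimal: x = 0, y = 3.5
Slack at optimum:
  C1: slack = 5
  C2: slack = 0 (binding)
  C3: slack = 2.5
  C4: slack = 17
  x ≥ 0: x = 0 (binding)
  y ≥ 0: y = 3.5
Binding constraints: C2, x ≥ 0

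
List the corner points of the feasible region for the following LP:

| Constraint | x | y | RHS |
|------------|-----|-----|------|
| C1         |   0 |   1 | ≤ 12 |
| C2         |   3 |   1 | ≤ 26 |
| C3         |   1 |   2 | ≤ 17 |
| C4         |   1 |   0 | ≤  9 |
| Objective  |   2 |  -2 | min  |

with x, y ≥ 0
Each vertex is the intersection of two constraint boundaries that also satisfies all remaining constraints:
  x = 0 and y = 0 → (0, 0)
  3x + y = 26 and y = 0 → (8.667, 0)
  3x + y = 26 and x + 2y = 17 → (7, 5)
  x + 2y = 17 and x = 0 → (0, 8.5)

Vertices: (0, 0), (8.667, 0), (7, 5), (0, 8.5)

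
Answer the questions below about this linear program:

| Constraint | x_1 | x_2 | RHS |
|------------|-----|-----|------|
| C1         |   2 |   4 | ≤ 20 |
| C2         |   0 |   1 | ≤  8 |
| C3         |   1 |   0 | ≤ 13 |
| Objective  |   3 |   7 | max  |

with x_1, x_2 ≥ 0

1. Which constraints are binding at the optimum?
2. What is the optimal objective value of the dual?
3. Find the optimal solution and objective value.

1. C1, x_1 ≥ 0
2. 35 (by strong duality, equal to the primal optimum)
3. x_1 = 0, x_2 = 5, z = 35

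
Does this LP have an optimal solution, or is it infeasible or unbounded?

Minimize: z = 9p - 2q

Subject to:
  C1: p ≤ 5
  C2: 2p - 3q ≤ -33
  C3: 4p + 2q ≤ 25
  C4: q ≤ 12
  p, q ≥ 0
The point (0, 12) satisfies every constraint, so the LP is feasible; the constraints give p ≤ 5 and q ≤ 12, which with p, q ≥ 0 keep the feasible region inside a bounded box. A feasible, bounded LP attains a finite optimum at a vertex.

Evaluating z = 9p - 2q at each vertex:
  (0, 11): z = -22
  (0.5625, 11.38): z = -17.69
  (0.25, 12): z = -21.75
  (0, 12): z = -24

Bounded optimum: z* = -24 at (0, 12).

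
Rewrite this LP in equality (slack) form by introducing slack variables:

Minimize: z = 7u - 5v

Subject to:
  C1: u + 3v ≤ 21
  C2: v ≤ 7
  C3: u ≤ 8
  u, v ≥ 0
min z = 7u - 5v

s.t.
  u + 3v + s1 = 21
  v + s2 = 7
  u + s3 = 8
  u, v, s1, s2, s3 ≥ 0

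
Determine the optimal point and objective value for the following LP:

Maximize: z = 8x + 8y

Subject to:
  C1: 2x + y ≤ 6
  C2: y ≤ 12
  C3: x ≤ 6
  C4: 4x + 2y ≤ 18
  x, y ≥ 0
Each vertex is the intersection of two constraint boundaries that also satisfies all remaining constraints:
  x = 0 and y = 0 → (0, 0)
  2x + y = 6 and y = 0 → (3, 0)
  2x + y = 6 and x = 0 → (0, 6)

Evaluating z = 8x + 8y at each vertex:
  (0, 0): z = 0
  (3, 0): z = 24
  (0, 6): z = 48

The maximum is at (0, 6) with z = 48.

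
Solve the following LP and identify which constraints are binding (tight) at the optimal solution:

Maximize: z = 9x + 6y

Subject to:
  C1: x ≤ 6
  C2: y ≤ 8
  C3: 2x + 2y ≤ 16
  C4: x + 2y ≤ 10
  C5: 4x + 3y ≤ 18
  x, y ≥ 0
Optimal: x = 4.5, y = 0
Binding: C5, y ≥ 0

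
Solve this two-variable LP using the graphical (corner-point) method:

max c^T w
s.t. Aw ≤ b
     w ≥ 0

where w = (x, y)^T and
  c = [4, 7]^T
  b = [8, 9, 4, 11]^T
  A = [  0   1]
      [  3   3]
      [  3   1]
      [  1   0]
Each vertex is the intersection of two constraint boundaries that also satisfies all remaining constraints:
  x = 0 and y = 0 → (0, 0)
  3x + y = 4 and y = 0 → (1.333, 0)
  3x + 3y = 9 and 3x + y = 4 → (0.5, 2.5)
  3x + 3y = 9 and x = 0 → (0, 3)

Evaluating z = 4x + 7y at each vertex:
  (0, 0): z = 0
  (1.333, 0): z = 5.333
  (0.5, 2.5): z = 19.5
  (0, 3): z = 21

The maximum is at (0, 3) with z = 21.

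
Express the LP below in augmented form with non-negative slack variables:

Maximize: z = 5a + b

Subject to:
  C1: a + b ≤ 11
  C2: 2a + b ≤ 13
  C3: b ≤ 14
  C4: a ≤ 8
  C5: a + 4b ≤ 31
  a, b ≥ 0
max z = 5a + b

s.t.
  a + b + s1 = 11
  2a + b + s2 = 13
  b + s3 = 14
  a + s4 = 8
  a + 4b + s5 = 31
  a, b, s1, s2, s3, s4, s5 ≥ 0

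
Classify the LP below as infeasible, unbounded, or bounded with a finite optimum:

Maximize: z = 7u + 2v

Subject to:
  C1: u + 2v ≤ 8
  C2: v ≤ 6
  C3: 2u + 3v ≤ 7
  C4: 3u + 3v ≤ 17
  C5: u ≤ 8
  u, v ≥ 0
The point (3.5, 0) satisfies every constraint, so the LP is feasible; the constraints give u ≤ 8 and v ≤ 6, which with u, v ≥ 0 keep the feasible region inside a bounded box. A feasible, bounded LP attains a finite optimum at a vertex.

Evaluating z = 7u + 2v at each vertex:
  (0, 0): z = 0
  (3.5, 0): z = 24.5
  (0, 2.333): z = 4.667

The LP has an optimal solution: (3.5, 0) with z = 24.5.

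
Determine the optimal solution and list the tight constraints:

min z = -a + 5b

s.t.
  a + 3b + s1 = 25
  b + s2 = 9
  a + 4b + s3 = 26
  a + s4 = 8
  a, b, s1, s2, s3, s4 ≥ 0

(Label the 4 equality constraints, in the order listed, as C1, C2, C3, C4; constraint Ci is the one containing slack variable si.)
Optimal: a = 8, b = 0
Binding: C4, b ≥ 0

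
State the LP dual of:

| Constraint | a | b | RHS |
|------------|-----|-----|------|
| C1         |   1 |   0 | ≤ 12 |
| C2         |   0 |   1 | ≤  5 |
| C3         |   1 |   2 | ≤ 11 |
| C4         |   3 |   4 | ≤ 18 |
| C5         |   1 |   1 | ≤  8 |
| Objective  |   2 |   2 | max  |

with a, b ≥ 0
Minimize: z = 12y1 + 5y2 + 11y3 + 18y4 + 8y5

Subject to:
  C1: -y1 - y3 - 3y4 - y5 ≤ -2
  C2: -y2 - 2y3 - 4y4 - y5 ≤ -2
  y1, y2, y3, y4, y5 ≥ 0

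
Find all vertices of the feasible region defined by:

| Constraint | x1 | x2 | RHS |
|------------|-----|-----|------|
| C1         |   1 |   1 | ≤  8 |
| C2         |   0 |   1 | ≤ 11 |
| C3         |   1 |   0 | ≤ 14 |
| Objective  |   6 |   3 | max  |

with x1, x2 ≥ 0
Each vertex is the intersection of two constraint boundaries that also satisfies all remaining constraints:
  x1 = 0 and x2 = 0 → (0, 0)
  x1 + x2 = 8 and x2 = 0 → (8, 0)
  x1 + x2 = 8 and x1 = 0 → (0, 8)

Vertices: (0, 0), (8, 0), (0, 8)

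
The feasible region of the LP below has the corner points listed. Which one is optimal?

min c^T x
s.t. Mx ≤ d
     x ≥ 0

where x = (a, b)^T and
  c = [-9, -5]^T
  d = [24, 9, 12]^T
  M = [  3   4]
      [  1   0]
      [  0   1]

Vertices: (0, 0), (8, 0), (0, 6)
(8, 0) with z = -72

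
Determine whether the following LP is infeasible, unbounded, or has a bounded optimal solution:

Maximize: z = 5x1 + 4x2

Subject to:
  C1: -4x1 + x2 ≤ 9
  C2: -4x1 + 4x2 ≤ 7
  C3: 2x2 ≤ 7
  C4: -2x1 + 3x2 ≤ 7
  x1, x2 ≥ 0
Feasible point: (0, 0) satisfies every constraint, so the LP is feasible.
Direction d = (1, 0): for each constraint row a, a·d ≤ 0 —
  (-4)(1) + (1)(0) = -4 ≤ 0
  (-4)(1) + (4)(0) = -4 ≤ 0
  (0)(1) + (2)(0) = 0 ≤ 0
  (-2)(1) + (3)(0) = -2 ≤ 0
and d ≥ 0, so (0, 0) + t·d stays feasible for every t ≥ 0. Along this ray z = 5x1 + 4x2 changes by 5 per unit t, so z → +∞.

The LP is unbounded; z can be made arbitrarily large.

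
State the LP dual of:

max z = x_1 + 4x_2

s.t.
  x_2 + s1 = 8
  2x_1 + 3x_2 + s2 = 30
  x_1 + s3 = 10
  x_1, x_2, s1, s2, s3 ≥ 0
Minimize: z = 8y1 + 30y2 + 10y3

Subject to:
  C1: -2y2 - y3 ≤ -1
  C2: -y1 - 3y2 ≤ -4
  y1, y2, y3 ≥ 0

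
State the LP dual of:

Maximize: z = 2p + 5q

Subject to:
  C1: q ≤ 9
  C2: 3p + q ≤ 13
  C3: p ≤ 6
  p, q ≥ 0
Minimize: z = 9y1 + 13y2 + 6y3

Subject to:
  C1: -3y2 - y3 ≤ -2
  C2: -y1 - y2 ≤ -5
  y1, y2, y3 ≥ 0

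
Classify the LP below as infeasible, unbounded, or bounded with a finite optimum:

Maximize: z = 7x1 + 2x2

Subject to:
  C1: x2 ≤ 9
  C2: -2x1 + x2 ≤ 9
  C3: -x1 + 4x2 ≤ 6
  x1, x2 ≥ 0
Feasible point: (0, 0) satisfies every constraint, so the LP is feasible.
Direction d = (1, 0): for each constraint row a, a·d ≤ 0 —
  (0)(1) + (1)(0) = 0 ≤ 0
  (-2)(1) + (1)(0) = -2 ≤ 0
  (-1)(1) + (4)(0) = -1 ≤ 0
and d ≥ 0, so (0, 0) + t·d stays feasible for every t ≥ 0. Along this ray z = 7x1 + 2x2 changes by 7 per unit t, so z → +∞.

The LP is unbounded; z can be made arbitrarily large.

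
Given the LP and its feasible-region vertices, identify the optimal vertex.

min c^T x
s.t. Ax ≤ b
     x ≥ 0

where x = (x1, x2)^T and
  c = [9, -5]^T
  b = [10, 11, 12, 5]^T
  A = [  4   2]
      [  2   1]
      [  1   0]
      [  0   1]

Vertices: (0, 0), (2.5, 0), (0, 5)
Evaluating z = 9x1 - 5x2 at each vertex:
  (0, 0): z = 0
  (2.5, 0): z = 22.5
  (0, 5): z = -25

The smallest value is z = -25, attained at (0, 5).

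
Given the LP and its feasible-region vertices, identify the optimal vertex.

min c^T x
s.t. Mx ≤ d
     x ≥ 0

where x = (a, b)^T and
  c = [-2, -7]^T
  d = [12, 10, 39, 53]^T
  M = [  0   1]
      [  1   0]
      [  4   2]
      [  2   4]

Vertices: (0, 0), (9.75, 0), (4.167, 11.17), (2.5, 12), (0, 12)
Evaluating z = -2a - 7b at each vertex:
  (0, 0): z = 0
  (9.75, 0): z = -19.5
  (4.167, 11.17): z = -86.5
  (2.5, 12): z = -89
  (0, 12): z = -84

The smallest value is z = -89, attained at (2.5, 12).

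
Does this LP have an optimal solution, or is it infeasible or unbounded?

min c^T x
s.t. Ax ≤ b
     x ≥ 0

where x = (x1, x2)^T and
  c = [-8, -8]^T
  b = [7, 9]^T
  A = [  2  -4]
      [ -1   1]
Feasible point: (0, 0) satisfies every constraint, so the LP is feasible.
Direction d = (1, 1): for each constraint row a, a·d ≤ 0 —
  (2)(1) + (-4)(1) = -2 ≤ 0
  (-1)(1) + (1)(1) = 0 ≤ 0
and d ≥ 0, so (0, 0) + t·d stays feasible for every t ≥ 0. Along this ray z = -8x1 - 8x2 changes by -16 per unit t, so z → −∞.

The LP is unbounded; z can be made arbitrarily small.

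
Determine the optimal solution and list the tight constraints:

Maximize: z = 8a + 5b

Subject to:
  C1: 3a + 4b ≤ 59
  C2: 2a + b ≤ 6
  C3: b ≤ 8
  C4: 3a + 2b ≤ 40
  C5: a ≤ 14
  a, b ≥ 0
Optimal: a = 0, b = 6
Binding: C2, a ≥ 0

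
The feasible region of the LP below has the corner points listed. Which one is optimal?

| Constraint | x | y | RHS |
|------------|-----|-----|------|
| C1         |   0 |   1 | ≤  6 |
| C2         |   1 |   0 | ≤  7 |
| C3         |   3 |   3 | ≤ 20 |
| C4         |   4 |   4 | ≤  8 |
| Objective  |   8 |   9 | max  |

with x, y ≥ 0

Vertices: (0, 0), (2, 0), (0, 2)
(0, 2) with z = 18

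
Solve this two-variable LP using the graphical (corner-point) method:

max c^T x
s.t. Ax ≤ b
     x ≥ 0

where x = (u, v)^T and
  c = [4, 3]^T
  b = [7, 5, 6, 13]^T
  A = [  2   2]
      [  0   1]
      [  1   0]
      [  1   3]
Each vertex is the intersection of two constraint boundaries that also satisfies all remaining constraints:
  u = 0 and v = 0 → (0, 0)
  2u + 2v = 7 and v = 0 → (3.5, 0)
  2u + 2v = 7 and u = 0 → (0, 3.5)

Evaluating z = 4u + 3v at each vertex:
  (0, 0): z = 0
  (3.5, 0): z = 14
  (0, 3.5): z = 10.5

The maximum is at (3.5, 0) with z = 14.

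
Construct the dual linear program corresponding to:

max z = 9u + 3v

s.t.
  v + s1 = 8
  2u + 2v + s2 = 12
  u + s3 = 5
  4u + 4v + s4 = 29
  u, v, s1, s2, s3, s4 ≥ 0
Minimize: z = 8y1 + 12y2 + 5y3 + 29y4

Subject to:
  C1: -2y2 - y3 - 4y4 ≤ -9
  C2: -y1 - 2y2 - 4y4 ≤ -3
  y1, y2, y3, y4 ≥ 0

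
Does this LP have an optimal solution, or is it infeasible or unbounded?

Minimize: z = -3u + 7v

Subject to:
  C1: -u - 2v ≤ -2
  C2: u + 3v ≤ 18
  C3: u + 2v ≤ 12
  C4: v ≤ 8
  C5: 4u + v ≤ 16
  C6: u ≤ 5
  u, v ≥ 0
The point (4, 0) satisfies every constraint, so the LP is feasible; the constraints give u ≤ 5 and v ≤ 8, which with u, v ≥ 0 keep the feasible region inside a bounded box. A feasible, bounded LP attains a finite optimum at a vertex.

Evaluating z = -3u + 7v at each vertex:
  (0, 1): z = 7
  (2, 0): z = -6
  (4, 0): z = -12
  (2.857, 4.571): z = 23.43
  (0, 6): z = 42

The LP has an optimal solution: (4, 0) with z = -12.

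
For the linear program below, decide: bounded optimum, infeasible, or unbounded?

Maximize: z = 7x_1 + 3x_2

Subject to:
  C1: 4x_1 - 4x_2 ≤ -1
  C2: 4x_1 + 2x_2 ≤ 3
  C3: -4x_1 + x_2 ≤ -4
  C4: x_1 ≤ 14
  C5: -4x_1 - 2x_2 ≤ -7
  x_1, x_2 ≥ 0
C2 requires 4x_1 + 2x_2 ≤ 3, while C5 (-4x_1 - 2x_2 ≤ -7) is equivalent to 4x_1 + 2x_2 ≥ 7. Together they would need 7 ≤ 4x_1 + 2x_2 ≤ 3, which is impossible since 7 > 3. No point satisfies all constraints.

Infeasible: no point satisfies all constraints simultaneously.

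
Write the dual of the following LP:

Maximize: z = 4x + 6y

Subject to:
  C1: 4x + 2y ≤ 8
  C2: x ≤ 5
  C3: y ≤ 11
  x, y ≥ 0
Minimize: z = 8y1 + 5y2 + 11y3

Subject to:
  C1: -4y1 - y2 ≤ -4
  C2: -2y1 - y3 ≤ -6
  y1, y2, y3 ≥ 0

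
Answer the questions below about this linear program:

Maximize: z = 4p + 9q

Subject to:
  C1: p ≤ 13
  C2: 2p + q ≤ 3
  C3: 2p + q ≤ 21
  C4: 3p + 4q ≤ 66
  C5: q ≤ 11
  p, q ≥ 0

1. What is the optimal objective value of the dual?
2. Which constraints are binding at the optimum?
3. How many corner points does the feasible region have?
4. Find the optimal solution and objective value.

1. 27 (by strong duality, equal to the primal optimum)
2. C2, p ≥ 0
3. 3
4. p = 0, q = 3, z = 27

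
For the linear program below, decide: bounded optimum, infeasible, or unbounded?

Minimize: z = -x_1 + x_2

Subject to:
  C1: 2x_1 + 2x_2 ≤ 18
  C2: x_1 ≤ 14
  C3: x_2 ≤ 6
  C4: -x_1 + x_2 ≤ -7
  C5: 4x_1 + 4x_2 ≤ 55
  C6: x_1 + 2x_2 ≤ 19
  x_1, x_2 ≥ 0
The point (9, 0) satisfies every constraint, so the LP is feasible; the constraints give x_1 ≤ 14 and x_2 ≤ 6, which with x_1, x_2 ≥ 0 keep the feasible region inside a bounded box. A feasible, bounded LP attains a finite optimum at a vertex.

The LP has an optimal solution: (9, 0) with z = -9.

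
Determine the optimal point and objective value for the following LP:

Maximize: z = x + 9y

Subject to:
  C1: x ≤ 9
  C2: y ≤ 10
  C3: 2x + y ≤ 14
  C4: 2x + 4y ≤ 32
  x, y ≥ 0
x = 0, y = 8, z = 72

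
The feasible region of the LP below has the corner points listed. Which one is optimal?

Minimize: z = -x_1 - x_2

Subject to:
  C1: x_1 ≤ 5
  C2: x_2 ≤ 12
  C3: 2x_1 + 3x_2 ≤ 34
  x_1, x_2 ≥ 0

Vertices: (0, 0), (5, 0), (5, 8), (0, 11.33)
Evaluating z = -x_1 - x_2 at each vertex:
  (0, 0): z = 0
  (5, 0): z = -5
  (5, 8): z = -13
  (0, 11.33): z = -11.33

The smallest value is z = -13, attained at (5, 8).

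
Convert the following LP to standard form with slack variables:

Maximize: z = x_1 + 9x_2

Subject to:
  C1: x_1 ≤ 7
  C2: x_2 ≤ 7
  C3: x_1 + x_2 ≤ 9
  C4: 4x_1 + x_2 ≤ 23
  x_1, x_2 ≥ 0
max z = x_1 + 9x_2

s.t.
  x_1 + s1 = 7
  x_2 + s2 = 7
  x_1 + x_2 + s3 = 9
  4x_1 + x_2 + s4 = 23
  x_1, x_2, s1, s2, s3, s4 ≥ 0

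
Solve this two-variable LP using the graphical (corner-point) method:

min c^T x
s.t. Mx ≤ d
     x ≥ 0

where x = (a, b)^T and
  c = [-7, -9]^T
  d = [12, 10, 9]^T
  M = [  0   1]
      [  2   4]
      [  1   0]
a = 5, b = 0, z = -35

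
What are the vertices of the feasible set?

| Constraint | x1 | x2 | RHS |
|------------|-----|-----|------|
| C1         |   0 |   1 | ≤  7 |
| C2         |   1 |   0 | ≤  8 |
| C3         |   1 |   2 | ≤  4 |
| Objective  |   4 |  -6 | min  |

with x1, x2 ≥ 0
Each vertex is the intersection of two constraint boundaries that also satisfies all remaining constraints:
  x1 = 0 and x2 = 0 → (0, 0)
  x1 + 2x2 = 4 and x2 = 0 → (4, 0)
  x1 + 2x2 = 4 and x1 = 0 → (0, 2)

Vertices: (0, 0), (4, 0), (0, 2)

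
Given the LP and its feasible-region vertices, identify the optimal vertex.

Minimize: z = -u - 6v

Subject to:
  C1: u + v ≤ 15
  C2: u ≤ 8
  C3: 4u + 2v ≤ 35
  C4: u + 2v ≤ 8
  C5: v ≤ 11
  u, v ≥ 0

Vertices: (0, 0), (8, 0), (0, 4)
Evaluating z = -u - 6v at each vertex:
  (0, 0): z = 0
  (8, 0): z = -8
  (0, 4): z = -24

The smallest value is z = -24, attained at (0, 4).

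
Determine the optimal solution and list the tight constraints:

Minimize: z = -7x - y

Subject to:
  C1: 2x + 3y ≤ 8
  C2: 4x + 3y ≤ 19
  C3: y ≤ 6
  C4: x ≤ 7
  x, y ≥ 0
Optimal: x = 4, y = 0
Slack at optimum:
  C1: slack = 0 (binding)
  C2: slack = 3
  C3: slack = 6
  C4: slack = 3
  x ≥ 0: x = 4
  y ≥ 0: y = 0 (binding)
Binding constraints: C1, y ≥ 0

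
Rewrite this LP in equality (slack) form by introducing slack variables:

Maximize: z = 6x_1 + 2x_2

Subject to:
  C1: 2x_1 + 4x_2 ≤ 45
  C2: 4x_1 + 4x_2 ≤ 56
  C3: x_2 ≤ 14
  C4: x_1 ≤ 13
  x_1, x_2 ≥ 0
max z = 6x_1 + 2x_2

s.t.
  2x_1 + 4x_2 + s1 = 45
  4x_1 + 4x_2 + s2 = 56
  x_2 + s3 = 14
  x_1 + s4 = 13
  x_1, x_2, s1, s2, s3, s4 ≥ 0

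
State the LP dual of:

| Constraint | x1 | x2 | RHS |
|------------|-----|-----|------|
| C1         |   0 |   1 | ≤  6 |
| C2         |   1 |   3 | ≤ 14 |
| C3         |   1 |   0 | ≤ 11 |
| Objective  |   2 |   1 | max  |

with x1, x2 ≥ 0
Minimize: z = 6y1 + 14y2 + 11y3

Subject to:
  C1: -y2 - y3 ≤ -2
  C2: -y1 - 3y2 ≤ -1
  y1, y2, y3 ≥ 0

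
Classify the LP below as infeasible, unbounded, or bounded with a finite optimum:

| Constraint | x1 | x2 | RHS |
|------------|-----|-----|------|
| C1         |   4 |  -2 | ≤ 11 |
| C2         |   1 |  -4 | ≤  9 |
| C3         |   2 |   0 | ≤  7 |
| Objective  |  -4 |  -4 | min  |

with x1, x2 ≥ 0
Feasible point: (0, 0) satisfies every constraint, so the LP is feasible.
Direction d = (0, 1): for each constraint row a, a·d ≤ 0 —
  (4)(0) + (-2)(1) = -2 ≤ 0
  (1)(0) + (-4)(1) = -4 ≤ 0
  (2)(0) + (0)(1) = 0 ≤ 0
and d ≥ 0, so (0, 0) + t·d stays feasible for every t ≥ 0. Along this ray z = -4x1 - 4x2 changes by -4 per unit t, so z → −∞.

Unbounded — the objective can decrease without bound over the feasible region.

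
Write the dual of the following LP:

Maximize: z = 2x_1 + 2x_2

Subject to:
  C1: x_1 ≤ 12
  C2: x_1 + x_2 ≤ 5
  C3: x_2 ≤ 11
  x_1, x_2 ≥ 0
Minimize: z = 12y1 + 5y2 + 11y3

Subject to:
  C1: -y1 - y2 ≤ -2
  C2: -y2 - y3 ≤ -2
  y1, y2, y3 ≥ 0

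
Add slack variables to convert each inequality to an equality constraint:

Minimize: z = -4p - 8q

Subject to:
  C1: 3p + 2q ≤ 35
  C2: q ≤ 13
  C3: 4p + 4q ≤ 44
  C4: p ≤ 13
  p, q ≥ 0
min z = -4p - 8q

s.t.
  3p + 2q + s1 = 35
  q + s2 = 13
  4p + 4q + s3 = 44
  p + s4 = 13
  p, q, s1, s2, s3, s4 ≥ 0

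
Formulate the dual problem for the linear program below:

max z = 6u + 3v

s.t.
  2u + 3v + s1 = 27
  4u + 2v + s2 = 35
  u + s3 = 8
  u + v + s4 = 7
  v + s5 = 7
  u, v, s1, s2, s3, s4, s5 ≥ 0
Minimize: z = 27y1 + 35y2 + 8y3 + 7y4 + 7y5

Subject to:
  C1: -2y1 - 4y2 - y3 - y4 ≤ -6
  C2: -3y1 - 2y2 - y4 - y5 ≤ -3
  y1, y2, y3, y4, y5 ≥ 0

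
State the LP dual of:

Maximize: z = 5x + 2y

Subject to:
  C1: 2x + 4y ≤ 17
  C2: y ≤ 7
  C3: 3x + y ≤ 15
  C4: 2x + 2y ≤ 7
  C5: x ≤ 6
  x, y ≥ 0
Minimize: z = 17y1 + 7y2 + 15y3 + 7y4 + 6y5

Subject to:
  C1: -2y1 - 3y3 - 2y4 - y5 ≤ -5
  C2: -4y1 - y2 - y3 - 2y4 ≤ -2
  y1, y2, y3, y4, y5 ≥ 0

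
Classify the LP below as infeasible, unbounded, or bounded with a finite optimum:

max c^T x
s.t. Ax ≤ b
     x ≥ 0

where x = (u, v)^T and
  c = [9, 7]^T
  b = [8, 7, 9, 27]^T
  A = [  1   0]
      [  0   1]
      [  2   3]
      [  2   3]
The point (4.5, 0) satisfies every constraint, so the LP is feasible; the constraints give u ≤ 8 and v ≤ 7, which with u, v ≥ 0 keep the feasible region inside a bounded box. A feasible, bounded LP attains a finite optimum at a vertex.

Evaluating z = 9u + 7v at each vertex:
  (0, 0): z = 0
  (4.5, 0): z = 40.5
  (0, 3): z = 21

Feasible with finite optimum z* = 40.5 at (4.5, 0).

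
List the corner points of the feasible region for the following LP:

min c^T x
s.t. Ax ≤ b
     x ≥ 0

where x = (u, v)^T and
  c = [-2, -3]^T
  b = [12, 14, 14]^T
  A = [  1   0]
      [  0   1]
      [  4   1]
Each vertex is the intersection of two constraint boundaries that also satisfies all remaining constraints:
  u = 0 and v = 0 → (0, 0)
  4u + v = 14 and v = 0 → (3.5, 0)
  v = 14 and 4u + v = 14 → (0, 14)

Vertices: (0, 0), (3.5, 0), (0, 14)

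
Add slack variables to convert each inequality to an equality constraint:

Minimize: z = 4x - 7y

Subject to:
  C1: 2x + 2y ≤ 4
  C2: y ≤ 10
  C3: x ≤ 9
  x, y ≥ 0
min z = 4x - 7y

s.t.
  2x + 2y + s1 = 4
  y + s2 = 10
  x + s3 = 9
  x, y, s1, s2, s3 ≥ 0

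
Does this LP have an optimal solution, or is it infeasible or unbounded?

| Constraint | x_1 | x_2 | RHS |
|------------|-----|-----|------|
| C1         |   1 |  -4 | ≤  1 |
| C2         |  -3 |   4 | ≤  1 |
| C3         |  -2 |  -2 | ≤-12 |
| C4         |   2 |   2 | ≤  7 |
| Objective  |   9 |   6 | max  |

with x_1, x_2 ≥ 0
C4 requires 2x_1 + 2x_2 ≤ 7, while C3 (-2x_1 - 2x_2 ≤ -12) is equivalent to 2x_1 + 2x_2 ≥ 12. Together they would need 12 ≤ 2x_1 + 2x_2 ≤ 7, which is impossible since 12 > 7. No point satisfies all constraints.

The feasible region is empty; the LP is infeasible.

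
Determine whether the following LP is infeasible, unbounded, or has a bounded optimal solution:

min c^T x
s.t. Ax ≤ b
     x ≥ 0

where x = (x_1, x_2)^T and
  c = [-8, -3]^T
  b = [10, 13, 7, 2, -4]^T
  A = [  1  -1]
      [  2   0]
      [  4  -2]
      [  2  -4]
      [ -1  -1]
Feasible point: (0, 4) satisfies every constraint, so the LP is feasible.
Direction d = (0, 1): for each constraint row a, a·d ≤ 0 —
  (1)(0) + (-1)(1) = -1 ≤ 0
  (2)(0) + (0)(1) = 0 ≤ 0
  (4)(0) + (-2)(1) = -2 ≤ 0
  (2)(0) + (-4)(1) = -4 ≤ 0
  (-1)(0) + (-1)(1) = -1 ≤ 0
and d ≥ 0, so (0, 4) + t·d stays feasible for every t ≥ 0. Along this ray z = -8x_1 - 3x_2 changes by -3 per unit t, so z → −∞.

The LP is unbounded; z can be made arbitrarily small.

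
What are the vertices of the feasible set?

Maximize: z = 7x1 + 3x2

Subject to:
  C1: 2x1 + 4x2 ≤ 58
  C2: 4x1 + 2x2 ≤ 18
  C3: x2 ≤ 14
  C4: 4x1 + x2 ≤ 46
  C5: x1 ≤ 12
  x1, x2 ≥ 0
Each vertex is the intersection of two constraint boundaries that also satisfies all remaining constraints:
  x1 = 0 and x2 = 0 → (0, 0)
  4x1 + 2x2 = 18 and x2 = 0 → (4.5, 0)
  4x1 + 2x2 = 18 and x1 = 0 → (0, 9)

Vertices: (0, 0), (4.5, 0), (0, 9)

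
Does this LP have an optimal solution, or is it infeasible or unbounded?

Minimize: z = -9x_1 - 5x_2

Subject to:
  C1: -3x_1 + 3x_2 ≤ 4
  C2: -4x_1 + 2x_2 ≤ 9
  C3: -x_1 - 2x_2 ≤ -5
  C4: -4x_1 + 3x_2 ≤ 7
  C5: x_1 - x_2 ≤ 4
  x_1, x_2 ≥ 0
Feasible point: (1, 2) satisfies every constraint, so the LP is feasible.
Direction d = (1, 1): for each constraint row a, a·d ≤ 0 —
  (-3)(1) + (3)(1) = 0 ≤ 0
  (-4)(1) + (2)(1) = -2 ≤ 0
  (-1)(1) + (-2)(1) = -3 ≤ 0
  (-4)(1) + (3)(1) = -1 ≤ 0
  (1)(1) + (-1)(1) = 0 ≤ 0
and d ≥ 0, so (1, 2) + t·d stays feasible for every t ≥ 0. Along this ray z = -9x_1 - 5x_2 changes by -14 per unit t, so z → −∞.

Unbounded: there is a feasible ray along which z → −∞.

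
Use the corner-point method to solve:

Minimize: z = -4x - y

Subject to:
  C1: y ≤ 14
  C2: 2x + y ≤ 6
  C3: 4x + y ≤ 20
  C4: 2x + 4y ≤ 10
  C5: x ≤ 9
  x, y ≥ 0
x = 3, y = 0, z = -12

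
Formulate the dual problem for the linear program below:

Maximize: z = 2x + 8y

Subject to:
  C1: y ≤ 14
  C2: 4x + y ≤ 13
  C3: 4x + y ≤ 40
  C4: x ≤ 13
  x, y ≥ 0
Minimize: z = 14y1 + 13y2 + 40y3 + 13y4

Subject to:
  C1: -4y2 - 4y3 - y4 ≤ -2
  C2: -y1 - y2 - y3 ≤ -8
  y1, y2, y3, y4 ≥ 0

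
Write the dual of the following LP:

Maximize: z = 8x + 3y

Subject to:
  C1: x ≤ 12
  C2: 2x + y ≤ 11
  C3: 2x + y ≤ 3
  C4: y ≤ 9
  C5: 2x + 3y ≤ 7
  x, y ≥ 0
Minimize: z = 12y1 + 11y2 + 3y3 + 9y4 + 7y5

Subject to:
  C1: -y1 - 2y2 - 2y3 - 2y5 ≤ -8
  C2: -y2 - y3 - y4 - 3y5 ≤ -3
  y1, y2, y3, y4, y5 ≥ 0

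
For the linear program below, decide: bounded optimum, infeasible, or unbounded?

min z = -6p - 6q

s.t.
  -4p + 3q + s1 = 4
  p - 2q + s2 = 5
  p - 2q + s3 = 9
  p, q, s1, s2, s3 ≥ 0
Feasible point: (0, 0) satisfies every constraint, so the LP is feasible.
Direction d = (1, 1): for each constraint row a, a·d ≤ 0 —
  (-4)(1) + (3)(1) = -1 ≤ 0
  (1)(1) + (-2)(1) = -1 ≤ 0
  (1)(1) + (-2)(1) = -1 ≤ 0
and d ≥ 0, so (0, 0) + t·d stays feasible for every t ≥ 0. Along this ray z = -6p - 6q changes by -12 per unit t, so z → −∞.

Unbounded — the objective can decrease without bound over the feasible region.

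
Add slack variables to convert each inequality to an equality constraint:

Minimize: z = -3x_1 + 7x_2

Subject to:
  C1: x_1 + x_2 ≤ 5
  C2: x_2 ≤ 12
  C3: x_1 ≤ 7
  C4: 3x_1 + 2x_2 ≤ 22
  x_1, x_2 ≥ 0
min z = -3x_1 + 7x_2

s.t.
  x_1 + x_2 + s1 = 5
  x_2 + s2 = 12
  x_1 + s3 = 7
  3x_1 + 2x_2 + s4 = 22
  x_1, x_2, s1, s2, s3, s4 ≥ 0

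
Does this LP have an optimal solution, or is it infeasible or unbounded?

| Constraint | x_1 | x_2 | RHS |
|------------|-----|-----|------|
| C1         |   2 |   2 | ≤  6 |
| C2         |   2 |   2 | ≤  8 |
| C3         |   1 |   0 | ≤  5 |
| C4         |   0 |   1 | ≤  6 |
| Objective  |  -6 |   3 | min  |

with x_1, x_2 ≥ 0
The point (3, 0) satisfies every constraint, so the LP is feasible; the constraints give x_1 ≤ 5 and x_2 ≤ 6, which with x_1, x_2 ≥ 0 keep the feasible region inside a bounded box. A feasible, bounded LP attains a finite optimum at a vertex.

Evaluating z = -6x_1 + 3x_2 at each vertex:
  (0, 0): z = 0
  (3, 0): z = -18
  (0, 3): z = 9

Bounded optimum: z* = -18 at (3, 0).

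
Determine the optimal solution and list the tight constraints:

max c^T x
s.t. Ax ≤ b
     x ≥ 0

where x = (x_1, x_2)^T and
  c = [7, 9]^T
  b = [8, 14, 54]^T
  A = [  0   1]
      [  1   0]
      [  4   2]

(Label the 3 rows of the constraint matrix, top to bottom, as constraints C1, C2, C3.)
Optimal: x_1 = 9.5, x_2 = 8
Binding: C1, C3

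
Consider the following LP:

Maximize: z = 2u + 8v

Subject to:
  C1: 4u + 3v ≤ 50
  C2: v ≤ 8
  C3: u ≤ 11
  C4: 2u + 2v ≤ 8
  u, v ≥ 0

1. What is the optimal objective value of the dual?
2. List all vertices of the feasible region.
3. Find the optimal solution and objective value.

1. 32 (by strong duality, equal to the primal optimum)
2. (0, 0), (4, 0), (0, 4)
3. u = 0, v = 4, z = 32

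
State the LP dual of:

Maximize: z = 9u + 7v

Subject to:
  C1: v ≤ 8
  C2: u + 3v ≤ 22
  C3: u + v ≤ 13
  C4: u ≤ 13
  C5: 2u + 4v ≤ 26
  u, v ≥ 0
Minimize: z = 8y1 + 22y2 + 13y3 + 13y4 + 26y5

Subject to:
  C1: -y2 - y3 - y4 - 2y5 ≤ -9
  C2: -y1 - 3y2 - y3 - 4y5 ≤ -7
  y1, y2, y3, y4, y5 ≥ 0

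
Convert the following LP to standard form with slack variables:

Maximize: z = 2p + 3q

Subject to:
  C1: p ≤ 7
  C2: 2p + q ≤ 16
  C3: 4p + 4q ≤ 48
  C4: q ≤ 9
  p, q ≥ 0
max z = 2p + 3q

s.t.
  p + s1 = 7
  2p + q + s2 = 16
  4p + 4q + s3 = 48
  q + s4 = 9
  p, q, s1, s2, s3, s4 ≥ 0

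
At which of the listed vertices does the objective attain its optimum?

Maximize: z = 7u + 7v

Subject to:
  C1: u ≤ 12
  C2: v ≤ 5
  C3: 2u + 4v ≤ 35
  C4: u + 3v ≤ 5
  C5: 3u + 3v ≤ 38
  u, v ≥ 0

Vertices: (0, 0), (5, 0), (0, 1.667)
(5, 0) with z = 35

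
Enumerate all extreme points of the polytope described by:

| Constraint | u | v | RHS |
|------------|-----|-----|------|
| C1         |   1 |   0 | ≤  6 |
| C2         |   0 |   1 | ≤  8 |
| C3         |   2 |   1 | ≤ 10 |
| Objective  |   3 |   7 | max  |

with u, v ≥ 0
Each vertex is the intersection of two constraint boundaries that also satisfies all remaining constraints:
  u = 0 and v = 0 → (0, 0)
  2u + v = 10 and v = 0 → (5, 0)
  v = 8 and 2u + v = 10 → (1, 8)
  v = 8 and u = 0 → (0, 8)

Vertices: (0, 0), (5, 0), (1, 8), (0, 8)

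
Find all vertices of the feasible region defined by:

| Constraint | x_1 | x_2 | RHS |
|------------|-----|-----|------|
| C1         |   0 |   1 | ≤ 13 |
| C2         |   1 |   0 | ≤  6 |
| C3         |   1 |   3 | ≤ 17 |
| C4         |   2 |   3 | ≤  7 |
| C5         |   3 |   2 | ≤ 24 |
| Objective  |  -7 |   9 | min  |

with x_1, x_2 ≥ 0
Each vertex is the intersection of two constraint boundaries that also satisfies all remaining constraints:
  x_1 = 0 and x_2 = 0 → (0, 0)
  2x_1 + 3x_2 = 7 and x_2 = 0 → (3.5, 0)
  2x_1 + 3x_2 = 7 and x_1 = 0 → (0, 2.333)

Vertices: (0, 0), (3.5, 0), (0, 2.333)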